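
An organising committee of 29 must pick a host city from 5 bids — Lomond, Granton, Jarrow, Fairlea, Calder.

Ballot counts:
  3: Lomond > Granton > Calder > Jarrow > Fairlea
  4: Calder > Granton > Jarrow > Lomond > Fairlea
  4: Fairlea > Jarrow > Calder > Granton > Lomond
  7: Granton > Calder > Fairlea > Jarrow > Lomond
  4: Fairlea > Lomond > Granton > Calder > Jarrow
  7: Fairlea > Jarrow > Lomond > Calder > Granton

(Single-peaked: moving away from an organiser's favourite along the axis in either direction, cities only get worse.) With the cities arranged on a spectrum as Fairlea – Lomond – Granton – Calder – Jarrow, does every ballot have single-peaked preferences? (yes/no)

Axis positions: Fairlea=1, Lomond=2, Granton=3, Calder=4, Jarrow=5.
Type 1 (peak Lomond at position 2): ranking walks positions 2-3-4-5-1, expanding outward from the peak — single-peaked.
Type 2 (peak Calder at position 4): ranking walks positions 4-3-5-2-1, expanding outward from the peak — single-peaked.
Type 3: ranking walks positions 1-5-4-3-2; Jarrow is ranked above Lomond even though Lomond lies between Jarrow and the peak Fairlea on the axis — preferences dip and rise again. Not single-peaked.
Type 4: ranking walks positions 3-4-1-5-2; Fairlea is ranked above Lomond even though Lomond lies between Fairlea and the peak Granton on the axis — preferences dip and rise again. Not single-peaked.
Type 5 (peak Fairlea at position 1): ranking walks positions 1-2-3-4-5, expanding outward from the peak — single-peaked.
Type 6: ranking walks positions 1-5-2-4-3; Jarrow is ranked above Lomond even though Lomond lies between Jarrow and the peak Fairlea on the axis — preferences dip and rise again. Not single-peaked.
Type 3 violates single-peakedness, so the profile is not single-peaked on this axis.

no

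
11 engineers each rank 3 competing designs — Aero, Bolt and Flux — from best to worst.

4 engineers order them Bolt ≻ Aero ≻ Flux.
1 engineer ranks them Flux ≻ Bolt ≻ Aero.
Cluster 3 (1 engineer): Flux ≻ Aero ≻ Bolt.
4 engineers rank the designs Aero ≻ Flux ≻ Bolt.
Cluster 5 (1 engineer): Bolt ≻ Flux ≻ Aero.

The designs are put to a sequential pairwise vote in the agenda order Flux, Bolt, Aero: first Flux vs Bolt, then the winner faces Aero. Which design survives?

Aero

Round 1: Flux vs Bolt — 6–5, Flux advances.
Round 2: Flux vs Aero — 3–8, Aero advances.
Aero survives the agenda.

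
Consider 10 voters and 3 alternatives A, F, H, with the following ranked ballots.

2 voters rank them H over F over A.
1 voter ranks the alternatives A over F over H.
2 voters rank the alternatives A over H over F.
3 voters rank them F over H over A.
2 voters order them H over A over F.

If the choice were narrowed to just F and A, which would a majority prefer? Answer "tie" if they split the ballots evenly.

tie

Ballots ranking F above A: 2 + 3 = 5.
Ballots ranking A above F: 10 − 5 = 5.
5–5: the pair ties.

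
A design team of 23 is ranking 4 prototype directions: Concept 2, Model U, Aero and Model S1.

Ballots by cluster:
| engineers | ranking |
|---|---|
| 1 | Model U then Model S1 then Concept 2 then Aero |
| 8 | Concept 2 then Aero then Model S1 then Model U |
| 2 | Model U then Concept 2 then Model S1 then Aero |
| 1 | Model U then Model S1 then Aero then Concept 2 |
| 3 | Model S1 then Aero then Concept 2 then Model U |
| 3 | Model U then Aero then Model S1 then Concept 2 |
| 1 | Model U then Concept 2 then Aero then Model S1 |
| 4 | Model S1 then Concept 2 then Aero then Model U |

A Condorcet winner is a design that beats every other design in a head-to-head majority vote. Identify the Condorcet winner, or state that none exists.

Check each pair by majority over 23 ballots:
Concept 2 vs Model U: Concept 2 is ranked higher on 8+3+4 = 15 ballots, Model U on 8. Concept 2 wins 15–8.
Concept 2 vs Aero: Concept 2, 16–7.
Concept 2 vs Model S1: Concept 2 is ranked higher on 8+2+1 = 11 ballots, Model S1 on 12. Model S1 wins 12–11.
Model U vs Aero: Aero, 15–8.
Model U vs Model S1: 8 to 15, Model S1.
Aero vs Model S1: 8+3+1 = 12 for Aero, 11 for Model S1 — Aero by 12–11.
Each design drops at least one matchup (Concept 2 loses to Model S1; Model U loses to Concept 2; Aero loses to Concept 2; Model S1 loses to Aero); the cycle Concept 2 > Aero > Model S1 > Concept 2 rules out a Condorcet winner.

none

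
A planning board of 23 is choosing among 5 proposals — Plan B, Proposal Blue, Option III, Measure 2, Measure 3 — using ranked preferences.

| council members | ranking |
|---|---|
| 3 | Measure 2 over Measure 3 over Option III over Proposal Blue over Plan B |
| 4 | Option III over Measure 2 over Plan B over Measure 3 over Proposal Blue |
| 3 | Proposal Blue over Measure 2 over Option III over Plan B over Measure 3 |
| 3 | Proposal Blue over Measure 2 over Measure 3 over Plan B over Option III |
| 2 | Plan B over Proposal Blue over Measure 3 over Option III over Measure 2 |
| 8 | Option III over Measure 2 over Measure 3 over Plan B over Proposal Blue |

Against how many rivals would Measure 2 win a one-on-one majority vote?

Measure 2 against each rival (23 council members):
Measure 2 vs Plan B: Measure 2 wins 21–2.
Measure 2 vs Proposal Blue: Measure 2 wins 15–8.
Measure 2–Option III: Option III 14–9.
Measure 2 vs Measure 3: Measure 2, 21–2.
Measure 2 beats Plan B, Proposal Blue, Measure 3; loses to Option III — 3 pairwise wins.

3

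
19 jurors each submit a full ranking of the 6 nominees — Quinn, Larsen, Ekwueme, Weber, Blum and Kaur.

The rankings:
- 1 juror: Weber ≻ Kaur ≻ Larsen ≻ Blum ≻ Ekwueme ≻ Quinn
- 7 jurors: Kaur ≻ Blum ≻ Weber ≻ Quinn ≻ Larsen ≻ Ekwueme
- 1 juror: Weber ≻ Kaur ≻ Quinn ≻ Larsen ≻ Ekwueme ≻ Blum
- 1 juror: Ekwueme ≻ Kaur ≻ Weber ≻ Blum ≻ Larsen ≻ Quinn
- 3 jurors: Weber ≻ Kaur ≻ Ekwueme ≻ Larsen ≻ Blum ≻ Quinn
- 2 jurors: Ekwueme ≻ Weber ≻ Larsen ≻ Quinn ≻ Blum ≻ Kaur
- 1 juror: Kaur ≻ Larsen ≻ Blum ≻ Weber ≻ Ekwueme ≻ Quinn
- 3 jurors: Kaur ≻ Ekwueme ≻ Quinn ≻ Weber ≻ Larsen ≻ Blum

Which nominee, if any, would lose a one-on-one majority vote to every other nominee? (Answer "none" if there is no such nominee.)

none

Head-to-head results (19 jurors):
Quinn vs Larsen: Quinn preferred on 7+1+3 = 11 ballots; Quinn wins 11–8.
Quinn vs Ekwueme: Ekwueme wins 11–8.
Quinn vs Weber: Quinn preferred on 3 ballots; Weber wins 16–3.
Quinn–Blum: Blum 13–6.
Quinn–Kaur: Kaur 17–2.
Larsen vs Ekwueme: Larsen preferred on 1+7+1+1 = 10 ballots; Larsen wins 10–9.
Larsen–Weber: Weber 18–1.
Larsen–Blum: Larsen 11–8.
Larsen vs Kaur: 2 to 17, Kaur.
Ekwueme vs Weber: Weber, 13–6.
Ekwueme vs Blum: 1+1+3+2+3 = 10 for Ekwueme, 9 for Blum — Ekwueme by 10–9.
Ekwueme vs Kaur: Kaur wins 16–3.
Weber vs Blum: 11 to 8, Weber.
Weber vs Kaur: Kaur, 12–7.
Blum vs Kaur: Kaur, 17–2.
No nominee is winless: Quinn beats Larsen; Larsen beats Ekwueme; Ekwueme beats Quinn; Weber beats Quinn; Blum beats Quinn; Kaur beats Quinn. There is no Condorcet loser.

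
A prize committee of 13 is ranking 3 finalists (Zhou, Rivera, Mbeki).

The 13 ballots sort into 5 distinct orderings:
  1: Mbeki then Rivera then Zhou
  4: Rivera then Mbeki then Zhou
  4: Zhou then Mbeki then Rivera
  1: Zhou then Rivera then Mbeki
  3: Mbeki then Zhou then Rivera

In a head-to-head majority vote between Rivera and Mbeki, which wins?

Ballots ranking Rivera above Mbeki: 4 + 1 = 5.
Ballots ranking Mbeki above Rivera: 13 − 5 = 8.
Mbeki wins the head-to-head 8–5.

Mbeki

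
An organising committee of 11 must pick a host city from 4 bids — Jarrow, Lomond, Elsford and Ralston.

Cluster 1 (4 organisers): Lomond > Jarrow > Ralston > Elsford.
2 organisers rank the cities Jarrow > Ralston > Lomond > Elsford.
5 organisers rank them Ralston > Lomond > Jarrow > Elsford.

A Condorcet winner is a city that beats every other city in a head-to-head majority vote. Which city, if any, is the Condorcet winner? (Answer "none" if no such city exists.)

none

Head-to-head results (11 organisers):
Jarrow vs Lomond: Lomond wins 9–2.
Jarrow vs Elsford: Jarrow wins 11–0.
Jarrow vs Ralston: 6 to 5, Jarrow.
Lomond vs Elsford: Lomond is ranked higher on 4+2+5 = 11 ballots, Elsford on 0. Lomond wins 11–0.
Lomond vs Ralston: Lomond preferred on 4 ballots; Ralston wins 7–4.
Elsford vs Ralston: Ralston wins 11–0.
No city is unbeaten: Jarrow loses to Lomond; Lomond loses to Ralston; Elsford loses to Jarrow; Ralston loses to Jarrow. In particular Jarrow → Ralston → Lomond → Jarrow is a majority cycle — no Condorcet winner exists.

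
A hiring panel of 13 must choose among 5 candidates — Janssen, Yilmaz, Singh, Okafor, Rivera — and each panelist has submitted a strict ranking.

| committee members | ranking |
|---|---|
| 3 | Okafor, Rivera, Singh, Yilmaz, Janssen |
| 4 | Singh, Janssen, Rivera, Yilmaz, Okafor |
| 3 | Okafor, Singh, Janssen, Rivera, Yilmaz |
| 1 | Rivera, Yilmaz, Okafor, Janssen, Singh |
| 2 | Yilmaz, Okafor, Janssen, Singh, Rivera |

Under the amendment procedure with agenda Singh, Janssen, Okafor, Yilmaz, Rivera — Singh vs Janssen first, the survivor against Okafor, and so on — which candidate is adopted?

Round 1: Singh vs Janssen — 10–3, Singh advances.
Round 2: Singh vs Okafor — 4–9, Okafor advances.
Round 3: Okafor vs Yilmaz — 6–7, Yilmaz advances.
Round 4: Yilmaz vs Rivera — 2–11, Rivera advances.
The agenda winner is Rivera.

Rivera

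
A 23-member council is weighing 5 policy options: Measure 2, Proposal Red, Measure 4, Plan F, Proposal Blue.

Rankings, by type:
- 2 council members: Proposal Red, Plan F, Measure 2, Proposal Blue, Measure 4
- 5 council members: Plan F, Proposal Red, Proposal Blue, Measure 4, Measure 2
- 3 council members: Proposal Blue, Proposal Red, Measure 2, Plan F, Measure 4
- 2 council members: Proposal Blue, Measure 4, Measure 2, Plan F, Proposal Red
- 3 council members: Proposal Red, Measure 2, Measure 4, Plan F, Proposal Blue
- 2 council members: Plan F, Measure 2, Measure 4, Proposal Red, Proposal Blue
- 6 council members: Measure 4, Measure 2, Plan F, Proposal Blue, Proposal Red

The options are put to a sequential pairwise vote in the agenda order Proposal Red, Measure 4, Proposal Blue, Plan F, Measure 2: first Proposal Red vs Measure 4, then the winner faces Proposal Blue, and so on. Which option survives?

Measure 2

Round 1: Proposal Red vs Measure 4 — 13–10, Proposal Red advances.
Round 2: Proposal Red vs Proposal Blue — 12–11, Proposal Red advances.
Round 3: Proposal Red vs Plan F — 8–15, Plan F advances.
Round 4: Plan F vs Measure 2 — 9–14, Measure 2 advances.
Measure 2 survives the agenda.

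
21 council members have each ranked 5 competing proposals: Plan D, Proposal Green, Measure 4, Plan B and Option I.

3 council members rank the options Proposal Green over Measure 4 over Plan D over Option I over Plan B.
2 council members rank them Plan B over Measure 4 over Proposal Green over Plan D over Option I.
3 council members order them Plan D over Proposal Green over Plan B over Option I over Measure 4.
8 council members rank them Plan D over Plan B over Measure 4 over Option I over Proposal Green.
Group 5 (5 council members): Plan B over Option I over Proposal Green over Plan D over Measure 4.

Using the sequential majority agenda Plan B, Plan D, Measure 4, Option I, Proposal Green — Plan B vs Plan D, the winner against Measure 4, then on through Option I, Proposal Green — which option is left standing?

Round 1: Plan B vs Plan D — 7–14, Plan D advances.
Round 2: Plan D vs Measure 4 — 16–5, Plan D advances.
Round 3: Plan D vs Option I — 16–5, Plan D advances.
Round 4: Plan D vs Proposal Green — 11–10, Plan D advances.
The agenda winner is Plan D.

Plan D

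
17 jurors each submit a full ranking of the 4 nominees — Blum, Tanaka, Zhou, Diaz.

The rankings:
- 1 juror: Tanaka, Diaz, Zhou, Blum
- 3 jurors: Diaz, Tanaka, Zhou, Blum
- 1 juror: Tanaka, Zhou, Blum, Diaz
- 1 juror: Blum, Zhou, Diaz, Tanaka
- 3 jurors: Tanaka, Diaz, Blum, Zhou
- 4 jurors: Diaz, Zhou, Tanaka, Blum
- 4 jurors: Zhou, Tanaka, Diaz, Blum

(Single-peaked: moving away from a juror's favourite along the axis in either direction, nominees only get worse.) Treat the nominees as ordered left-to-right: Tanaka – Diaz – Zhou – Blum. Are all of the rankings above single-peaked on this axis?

no

Axis positions: Tanaka=1, Diaz=2, Zhou=3, Blum=4.
Group 1 (peak Tanaka at position 1): ranking walks positions 1-2-3-4, expanding outward from the peak — single-peaked.
Group 2 (peak Diaz at position 2): ranking walks positions 2-1-3-4, expanding outward from the peak — single-peaked.
Group 3: ranking walks positions 1-3-4-2; Zhou is ranked above Diaz even though Diaz lies between Zhou and the peak Tanaka on the axis — preferences dip and rise again. Not single-peaked.
Group 4 (peak Blum at position 4): ranking walks positions 4-3-2-1, expanding outward from the peak — single-peaked.
Group 5: ranking walks positions 1-2-4-3; Blum is ranked above Zhou even though Zhou lies between Blum and the peak Tanaka on the axis — preferences dip and rise again. Not single-peaked.
Group 6 (peak Diaz at position 2): ranking walks positions 2-3-1-4, expanding outward from the peak — single-peaked.
Group 7: ranking walks positions 3-1-2-4; Tanaka is ranked above Diaz even though Diaz lies between Tanaka and the peak Zhou on the axis — preferences dip and rise again. Not single-peaked.
Group 3 violates single-peakedness, so the profile is not single-peaked on this axis.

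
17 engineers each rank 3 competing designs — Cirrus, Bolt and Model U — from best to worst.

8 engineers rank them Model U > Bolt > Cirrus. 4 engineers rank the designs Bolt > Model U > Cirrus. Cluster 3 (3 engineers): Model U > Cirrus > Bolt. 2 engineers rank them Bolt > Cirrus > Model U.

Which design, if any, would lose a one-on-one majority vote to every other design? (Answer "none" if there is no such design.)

Head-to-head results (17 engineers):
Cirrus vs Bolt: Bolt wins 14–3.
Cirrus vs Model U: 2 to 15, Model U.
Bolt vs Model U: 6 to 11, Model U.
Cirrus is beaten in every head-to-head and is the Condorcet loser.

Cirrus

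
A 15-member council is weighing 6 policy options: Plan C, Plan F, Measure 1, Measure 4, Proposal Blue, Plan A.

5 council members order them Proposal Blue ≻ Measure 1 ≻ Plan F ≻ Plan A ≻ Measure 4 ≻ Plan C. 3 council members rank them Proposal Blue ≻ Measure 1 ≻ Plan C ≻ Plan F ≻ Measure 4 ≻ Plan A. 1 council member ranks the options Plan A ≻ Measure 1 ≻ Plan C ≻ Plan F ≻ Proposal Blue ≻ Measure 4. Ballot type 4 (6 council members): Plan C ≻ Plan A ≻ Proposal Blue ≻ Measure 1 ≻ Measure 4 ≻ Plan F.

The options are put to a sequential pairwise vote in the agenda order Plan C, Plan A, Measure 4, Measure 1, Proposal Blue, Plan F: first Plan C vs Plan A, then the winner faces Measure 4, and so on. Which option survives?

Round 1: Plan C vs Plan A — 9–6, Plan C advances.
Round 2: Plan C vs Measure 4 — 10–5, Plan C advances.
Round 3: Plan C vs Measure 1 — 6–9, Measure 1 advances.
Round 4: Measure 1 vs Proposal Blue — 1–14, Proposal Blue advances.
Round 5: Proposal Blue vs Plan F — 14–1, Proposal Blue advances.
The agenda winner is Proposal Blue.

Proposal Blue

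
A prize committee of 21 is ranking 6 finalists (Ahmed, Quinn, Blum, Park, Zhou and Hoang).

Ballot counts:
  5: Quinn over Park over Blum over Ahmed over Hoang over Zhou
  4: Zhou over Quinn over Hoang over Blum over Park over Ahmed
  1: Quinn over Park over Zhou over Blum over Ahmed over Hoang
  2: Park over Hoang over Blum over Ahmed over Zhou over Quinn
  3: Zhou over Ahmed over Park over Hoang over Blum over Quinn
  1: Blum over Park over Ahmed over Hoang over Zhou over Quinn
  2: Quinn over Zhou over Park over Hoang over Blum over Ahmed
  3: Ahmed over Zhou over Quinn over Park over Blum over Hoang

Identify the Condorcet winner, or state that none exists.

none

Pairwise majorities:
Ahmed vs Quinn: Quinn wins 12–9.
Ahmed vs Blum: Blum wins 15–6.
Ahmed vs Park: Park wins 15–6.
Ahmed vs Zhou: Ahmed wins 11–10.
Ahmed vs Hoang: Ahmed wins 13–8.
Quinn vs Blum: Quinn, 15–6.
Quinn vs Park: Quinn, 15–6.
Quinn–Zhou: Zhou 13–8.
Quinn vs Hoang: Quinn, 15–6.
Blum vs Park: Park wins 16–5.
Blum vs Zhou: Zhou wins 13–8.
Blum vs Hoang: Hoang, 11–10.
Park–Zhou: Zhou 12–9.
Park vs Hoang: Park, 17–4.
Zhou vs Hoang: Zhou wins 13–8.
No nominee is unbeaten: Ahmed loses to Quinn; Quinn loses to Zhou; Blum loses to Quinn; Park loses to Quinn; Zhou loses to Ahmed; Hoang loses to Ahmed. In particular Ahmed > Zhou > Quinn > Ahmed is a majority cycle — no Condorcet winner exists.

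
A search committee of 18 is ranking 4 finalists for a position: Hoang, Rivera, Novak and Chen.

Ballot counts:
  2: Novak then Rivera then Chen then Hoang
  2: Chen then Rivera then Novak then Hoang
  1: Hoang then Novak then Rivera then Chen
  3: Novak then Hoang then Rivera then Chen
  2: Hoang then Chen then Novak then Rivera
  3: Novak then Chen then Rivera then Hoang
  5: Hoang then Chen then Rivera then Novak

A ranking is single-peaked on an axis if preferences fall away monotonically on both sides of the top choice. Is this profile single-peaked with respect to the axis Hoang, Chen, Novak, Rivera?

no

Axis positions: Hoang=1, Chen=2, Novak=3, Rivera=4.
Type 1 (peak Novak at position 3): ranking walks positions 3-4-2-1, expanding outward from the peak — single-peaked.
Type 2: ranking walks positions 2-4-3-1; Rivera is ranked above Novak even though Novak lies between Rivera and the peak Chen on the axis — preferences dip and rise again. Not single-peaked.
Type 3: ranking walks positions 1-3-4-2; Novak is ranked above Chen even though Chen lies between Novak and the peak Hoang on the axis — preferences dip and rise again. Not single-peaked.
Type 4: ranking walks positions 3-1-4-2; Hoang is ranked above Chen even though Chen lies between Hoang and the peak Novak on the axis — preferences dip and rise again. Not single-peaked.
Type 5 (peak Hoang at position 1): ranking walks positions 1-2-3-4, expanding outward from the peak — single-peaked.
Type 6 (peak Novak at position 3): ranking walks positions 3-2-4-1, expanding outward from the peak — single-peaked.
Type 7: ranking walks positions 1-2-4-3; Rivera is ranked above Novak even though Novak lies between Rivera and the peak Hoang on the axis — preferences dip and rise again. Not single-peaked.
Type 2 violates single-peakedness, so the profile is not single-peaked on this axis.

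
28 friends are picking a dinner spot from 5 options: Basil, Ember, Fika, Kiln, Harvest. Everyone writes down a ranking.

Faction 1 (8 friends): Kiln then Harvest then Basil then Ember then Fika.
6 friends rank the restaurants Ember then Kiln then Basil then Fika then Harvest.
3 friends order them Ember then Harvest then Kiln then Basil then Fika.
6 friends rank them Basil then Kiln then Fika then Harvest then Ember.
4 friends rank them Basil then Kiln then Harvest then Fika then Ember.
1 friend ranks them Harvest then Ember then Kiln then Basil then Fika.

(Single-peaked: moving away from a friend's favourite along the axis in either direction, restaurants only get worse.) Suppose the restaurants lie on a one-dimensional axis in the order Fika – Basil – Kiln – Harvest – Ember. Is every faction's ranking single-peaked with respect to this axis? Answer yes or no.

no

Axis positions: Fika=1, Basil=2, Kiln=3, Harvest=4, Ember=5.
Faction 1 (peak Kiln at position 3): ranking walks positions 3-4-2-5-1, expanding outward from the peak — single-peaked.
Faction 2: ranking walks positions 5-3-2-1-4; Kiln is ranked above Harvest even though Harvest lies between Kiln and the peak Ember on the axis — preferences dip and rise again. Not single-peaked.
Faction 3 (peak Ember at position 5): ranking walks positions 5-4-3-2-1, expanding outward from the peak — single-peaked.
Faction 4 (peak Basil at position 2): ranking walks positions 2-3-1-4-5, expanding outward from the peak — single-peaked.
Faction 5 (peak Basil at position 2): ranking walks positions 2-3-4-1-5, expanding outward from the peak — single-peaked.
Faction 6 (peak Harvest at position 4): ranking walks positions 4-5-3-2-1, expanding outward from the peak — single-peaked.
Faction 2 violates single-peakedness, so the profile is not single-peaked on this axis.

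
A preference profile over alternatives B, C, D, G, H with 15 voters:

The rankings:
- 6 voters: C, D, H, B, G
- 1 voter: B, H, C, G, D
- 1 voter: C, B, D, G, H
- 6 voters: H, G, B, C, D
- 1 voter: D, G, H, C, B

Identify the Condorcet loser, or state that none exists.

G

Pairwise majorities:
B–C: C 8–7.
B vs D: B wins 8–7.
B vs G: B wins 8–7.
B–H: H 13–2.
C vs D: C is ranked higher on 6+1+1+6 = 14 ballots, D on 1. C wins 14–1.
C vs G: C is ranked higher on 6+1+1 = 8 ballots, G on 7. C wins 8–7.
C vs H: H, 8–7.
D vs G: D is ranked higher on 6+1+1 = 8 ballots, G on 7. D wins 8–7.
D–H: D 8–7.
G vs H: H, 13–2.
G loses to every other alternative — it is the Condorcet loser.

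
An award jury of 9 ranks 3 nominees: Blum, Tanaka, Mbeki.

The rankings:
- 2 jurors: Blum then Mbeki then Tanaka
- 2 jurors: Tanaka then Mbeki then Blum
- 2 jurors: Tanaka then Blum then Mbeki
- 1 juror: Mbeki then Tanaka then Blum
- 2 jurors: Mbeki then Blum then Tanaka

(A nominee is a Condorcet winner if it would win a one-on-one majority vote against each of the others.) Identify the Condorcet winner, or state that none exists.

Pairwise majorities:
Blum vs Tanaka: 2+2 = 4 for Blum, 5 for Tanaka — Tanaka by 5–4.
Blum vs Mbeki: Mbeki, 5–4.
Tanaka vs Mbeki: Tanaka preferred on 2+2 = 4 ballots; Mbeki wins 5–4.
Mbeki defeats every rival head-to-head and is the Condorcet winner.

Mbeki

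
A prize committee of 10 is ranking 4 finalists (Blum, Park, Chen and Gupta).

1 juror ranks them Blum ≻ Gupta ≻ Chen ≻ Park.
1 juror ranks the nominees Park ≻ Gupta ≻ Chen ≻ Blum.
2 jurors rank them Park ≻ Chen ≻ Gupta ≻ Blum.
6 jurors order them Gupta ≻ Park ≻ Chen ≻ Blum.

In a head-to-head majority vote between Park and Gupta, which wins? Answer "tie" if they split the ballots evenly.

Gupta

Ballots ranking Park above Gupta: 1 + 2 = 3.
Ballots ranking Gupta above Park: 10 − 3 = 7.
Gupta wins the head-to-head 7–3.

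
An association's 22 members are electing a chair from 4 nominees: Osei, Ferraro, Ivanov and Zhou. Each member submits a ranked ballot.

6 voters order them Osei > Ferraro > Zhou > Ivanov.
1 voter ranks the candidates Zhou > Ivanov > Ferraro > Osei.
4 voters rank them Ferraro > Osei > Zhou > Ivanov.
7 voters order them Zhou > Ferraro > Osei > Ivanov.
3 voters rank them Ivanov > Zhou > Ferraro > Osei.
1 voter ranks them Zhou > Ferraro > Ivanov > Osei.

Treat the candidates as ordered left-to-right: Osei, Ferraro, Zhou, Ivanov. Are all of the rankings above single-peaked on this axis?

yes

Axis positions: Osei=1, Ferraro=2, Zhou=3, Ivanov=4.
Cluster 1 (peak Osei at position 1): ranking walks positions 1-2-3-4, expanding outward from the peak — single-peaked.
Cluster 2 (peak Zhou at position 3): ranking walks positions 3-4-2-1, expanding outward from the peak — single-peaked.
Cluster 3 (peak Ferraro at position 2): ranking walks positions 2-1-3-4, expanding outward from the peak — single-peaked.
Cluster 4 (peak Zhou at position 3): ranking walks positions 3-2-1-4, expanding outward from the peak — single-peaked.
Cluster 5 (peak Ivanov at position 4): ranking walks positions 4-3-2-1, expanding outward from the peak — single-peaked.
Cluster 6 (peak Zhou at position 3): ranking walks positions 3-2-4-1, expanding outward from the peak — single-peaked.
Every ranking is single-peaked on this axis.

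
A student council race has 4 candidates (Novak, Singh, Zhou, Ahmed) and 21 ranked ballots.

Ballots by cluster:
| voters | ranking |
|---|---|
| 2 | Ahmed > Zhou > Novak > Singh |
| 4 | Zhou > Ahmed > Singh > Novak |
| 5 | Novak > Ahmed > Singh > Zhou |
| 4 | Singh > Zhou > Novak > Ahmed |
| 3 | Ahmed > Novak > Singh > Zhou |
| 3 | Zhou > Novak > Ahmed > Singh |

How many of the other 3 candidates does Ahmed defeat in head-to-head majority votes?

Ahmed against each rival (21 voters):
Ahmed–Novak: Novak 12–9.
Ahmed vs Singh: Ahmed is ranked higher on 2+4+5+3+3 = 17 ballots, Singh on 4. Ahmed wins 17–4.
Ahmed vs Zhou: 2+5+3 = 10 for Ahmed, 11 for Zhou — Zhou by 11–10.
Ahmed beats Singh; loses to Novak, Zhou — 1 pairwise win.

1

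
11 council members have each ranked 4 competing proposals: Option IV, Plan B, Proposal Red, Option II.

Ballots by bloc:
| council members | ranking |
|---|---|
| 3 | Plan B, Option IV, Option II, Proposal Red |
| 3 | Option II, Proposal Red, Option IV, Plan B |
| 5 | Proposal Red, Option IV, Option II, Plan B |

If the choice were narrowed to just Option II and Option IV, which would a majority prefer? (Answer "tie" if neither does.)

Ballots ranking Option II above Option IV: 3.
Ballots ranking Option IV above Option II: 11 − 3 = 8.
Option IV wins the head-to-head 8–3.

Option IV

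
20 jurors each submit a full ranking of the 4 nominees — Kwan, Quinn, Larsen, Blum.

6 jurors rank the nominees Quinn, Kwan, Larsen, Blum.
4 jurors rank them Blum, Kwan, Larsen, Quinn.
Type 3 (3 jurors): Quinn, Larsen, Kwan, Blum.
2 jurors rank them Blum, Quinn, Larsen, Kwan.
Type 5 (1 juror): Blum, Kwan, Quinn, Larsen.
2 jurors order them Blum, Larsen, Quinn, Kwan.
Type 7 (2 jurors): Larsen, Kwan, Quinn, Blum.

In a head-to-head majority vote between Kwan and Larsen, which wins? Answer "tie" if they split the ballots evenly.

Kwan

Ballots ranking Kwan above Larsen: 6 + 4 + 1 = 11.
Ballots ranking Larsen above Kwan: 20 − 11 = 9.
Kwan wins the head-to-head 11–9.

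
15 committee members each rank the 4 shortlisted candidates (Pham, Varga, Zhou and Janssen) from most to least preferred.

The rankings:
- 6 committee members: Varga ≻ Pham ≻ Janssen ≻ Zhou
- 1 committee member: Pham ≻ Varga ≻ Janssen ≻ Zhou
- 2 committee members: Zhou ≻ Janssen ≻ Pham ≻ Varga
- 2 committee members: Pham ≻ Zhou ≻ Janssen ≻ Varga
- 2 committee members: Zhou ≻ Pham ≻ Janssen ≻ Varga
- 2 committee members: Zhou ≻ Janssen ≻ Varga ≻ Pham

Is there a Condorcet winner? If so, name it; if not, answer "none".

Pairwise majorities:
Pham vs Varga: Varga, 8–7.
Pham–Zhou: Pham 9–6.
Pham vs Janssen: Pham, 11–4.
Varga vs Zhou: Zhou, 8–7.
Varga–Janssen: Janssen 8–7.
Zhou vs Janssen: Zhou wins 8–7.
Each candidate drops at least one matchup (Pham loses to Varga; Varga loses to Zhou; Zhou loses to Pham; Janssen loses to Pham); the cycle Pham > Zhou > Varga > Pham rules out a Condorcet winner.

none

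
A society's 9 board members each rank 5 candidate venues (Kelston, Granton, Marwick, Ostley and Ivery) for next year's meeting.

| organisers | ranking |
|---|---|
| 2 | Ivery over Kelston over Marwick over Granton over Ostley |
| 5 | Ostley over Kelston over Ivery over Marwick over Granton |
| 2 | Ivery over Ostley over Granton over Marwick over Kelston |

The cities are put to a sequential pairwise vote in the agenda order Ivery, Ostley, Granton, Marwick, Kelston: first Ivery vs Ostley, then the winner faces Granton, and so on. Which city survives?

Ostley

Round 1: Ivery vs Ostley — 4–5, Ostley advances.
Round 2: Ostley vs Granton — 7–2, Ostley advances.
Round 3: Ostley vs Marwick — 7–2, Ostley advances.
Round 4: Ostley vs Kelston — 7–2, Ostley advances.
The agenda winner is Ostley.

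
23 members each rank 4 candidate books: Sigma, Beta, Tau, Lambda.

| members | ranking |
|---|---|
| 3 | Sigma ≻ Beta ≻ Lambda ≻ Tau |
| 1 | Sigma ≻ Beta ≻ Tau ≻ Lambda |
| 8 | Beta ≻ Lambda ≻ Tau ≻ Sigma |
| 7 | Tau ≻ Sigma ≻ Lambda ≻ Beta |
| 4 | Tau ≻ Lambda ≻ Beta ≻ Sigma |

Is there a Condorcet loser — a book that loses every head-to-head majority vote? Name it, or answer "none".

Sigma

Pairwise majorities:
Sigma vs Beta: Sigma is ranked higher on 3+1+7 = 11 ballots, Beta on 12. Beta wins 12–11.
Sigma–Tau: Tau 19–4.
Sigma–Lambda: Lambda 12–11.
Beta–Tau: Beta 12–11.
Beta–Lambda: Beta 12–11.
Tau vs Lambda: 12 to 11, Tau.
Sigma is beaten in every head-to-head and is the Condorcet loser.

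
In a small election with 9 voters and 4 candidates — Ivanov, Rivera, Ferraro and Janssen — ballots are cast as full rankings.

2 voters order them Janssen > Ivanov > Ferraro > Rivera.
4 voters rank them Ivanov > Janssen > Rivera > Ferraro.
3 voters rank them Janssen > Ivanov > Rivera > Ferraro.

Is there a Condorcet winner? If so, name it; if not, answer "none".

Janssen

Head-to-head results (9 voters):
Ivanov vs Rivera: Ivanov preferred on 2+4+3 = 9 ballots; Ivanov wins 9–0.
Ivanov vs Ferraro: Ivanov preferred on 2+4+3 = 9 ballots; Ivanov wins 9–0.
Ivanov vs Janssen: Ivanov is ranked higher on 4 ballots, Janssen on 5. Janssen wins 5–4.
Rivera vs Ferraro: Rivera is ranked higher on 4+3 = 7 ballots, Ferraro on 2. Rivera wins 7–2.
Rivera vs Janssen: Rivera preferred on 0 ballots; Janssen wins 9–0.
Ferraro vs Janssen: 0 to 9, Janssen.
Janssen defeats every rival head-to-head and is the Condorcet winner.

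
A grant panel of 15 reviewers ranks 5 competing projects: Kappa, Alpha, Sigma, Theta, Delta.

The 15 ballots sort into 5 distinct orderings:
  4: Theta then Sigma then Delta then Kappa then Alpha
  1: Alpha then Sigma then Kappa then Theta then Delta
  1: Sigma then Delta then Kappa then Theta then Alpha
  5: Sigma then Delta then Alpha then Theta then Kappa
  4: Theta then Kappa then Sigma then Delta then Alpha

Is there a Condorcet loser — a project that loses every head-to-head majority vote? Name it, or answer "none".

Head-to-head results (15 reviewers):
Kappa vs Alpha: Kappa wins 9–6.
Kappa vs Sigma: Kappa is ranked higher on 4 ballots, Sigma on 11. Sigma wins 11–4.
Kappa vs Theta: 1+1 = 2 for Kappa, 13 for Theta — Theta by 13–2.
Kappa vs Delta: Delta wins 10–5.
Alpha vs Sigma: 1 to 14, Sigma.
Alpha vs Theta: Alpha preferred on 1+5 = 6 ballots; Theta wins 9–6.
Alpha vs Delta: Delta wins 14–1.
Sigma vs Theta: Theta, 8–7.
Sigma vs Delta: Sigma is ranked higher on 4+1+1+5+4 = 15 ballots, Delta on 0. Sigma wins 15–0.
Theta vs Delta: 9 to 6, Theta.
Only Alpha has no wins; Alpha is the Condorcet loser.

Alpha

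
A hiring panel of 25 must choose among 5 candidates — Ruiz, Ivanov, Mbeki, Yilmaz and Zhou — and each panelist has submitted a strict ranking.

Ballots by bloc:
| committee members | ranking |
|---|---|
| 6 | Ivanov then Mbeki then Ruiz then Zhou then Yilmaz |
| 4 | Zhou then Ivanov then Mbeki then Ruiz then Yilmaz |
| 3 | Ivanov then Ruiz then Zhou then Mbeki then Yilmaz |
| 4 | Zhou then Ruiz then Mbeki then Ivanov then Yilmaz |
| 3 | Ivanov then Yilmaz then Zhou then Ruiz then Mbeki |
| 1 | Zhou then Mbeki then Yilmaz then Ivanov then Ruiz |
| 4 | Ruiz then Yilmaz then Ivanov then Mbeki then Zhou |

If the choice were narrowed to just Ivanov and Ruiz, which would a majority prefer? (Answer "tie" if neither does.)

Ivanov

Ballots ranking Ivanov above Ruiz: 6 + 4 + 3 + 3 + 1 = 17.
Ballots ranking Ruiz above Ivanov: 25 − 17 = 8.
Ivanov wins the head-to-head 17–8.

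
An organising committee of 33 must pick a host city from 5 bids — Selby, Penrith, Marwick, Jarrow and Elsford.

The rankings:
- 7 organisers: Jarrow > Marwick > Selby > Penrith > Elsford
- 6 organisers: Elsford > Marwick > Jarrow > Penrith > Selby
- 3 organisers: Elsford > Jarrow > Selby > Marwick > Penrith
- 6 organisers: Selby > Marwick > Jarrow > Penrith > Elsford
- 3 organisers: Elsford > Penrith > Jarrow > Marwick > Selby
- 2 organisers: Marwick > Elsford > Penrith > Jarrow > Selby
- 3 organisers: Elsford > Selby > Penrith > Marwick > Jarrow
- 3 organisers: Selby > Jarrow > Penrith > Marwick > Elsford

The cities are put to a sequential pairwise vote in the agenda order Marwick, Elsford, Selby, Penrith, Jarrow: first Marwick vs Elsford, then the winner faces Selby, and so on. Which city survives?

Round 1: Marwick vs Elsford — 18–15, Marwick advances.
Round 2: Marwick vs Selby — 18–15, Marwick advances.
Round 3: Marwick vs Penrith — 24–9, Marwick advances.
Round 4: Marwick vs Jarrow — 17–16, Marwick advances.
Marwick survives the agenda.

Marwick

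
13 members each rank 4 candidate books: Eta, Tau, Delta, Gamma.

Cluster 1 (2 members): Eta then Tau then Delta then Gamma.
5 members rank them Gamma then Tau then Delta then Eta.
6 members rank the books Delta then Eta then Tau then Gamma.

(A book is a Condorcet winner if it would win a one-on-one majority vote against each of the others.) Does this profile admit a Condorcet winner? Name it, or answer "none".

Pairwise majorities:
Eta vs Tau: Eta, 8–5.
Eta–Delta: Delta 11–2.
Eta–Gamma: Eta 8–5.
Tau vs Delta: Tau wins 7–6.
Tau vs Gamma: Tau wins 8–5.
Delta vs Gamma: Delta wins 8–5.
No book is unbeaten: Eta loses to Delta; Tau loses to Eta; Delta loses to Tau; Gamma loses to Eta. In particular Eta > Tau > Delta > Eta is a majority cycle — no Condorcet winner exists.

none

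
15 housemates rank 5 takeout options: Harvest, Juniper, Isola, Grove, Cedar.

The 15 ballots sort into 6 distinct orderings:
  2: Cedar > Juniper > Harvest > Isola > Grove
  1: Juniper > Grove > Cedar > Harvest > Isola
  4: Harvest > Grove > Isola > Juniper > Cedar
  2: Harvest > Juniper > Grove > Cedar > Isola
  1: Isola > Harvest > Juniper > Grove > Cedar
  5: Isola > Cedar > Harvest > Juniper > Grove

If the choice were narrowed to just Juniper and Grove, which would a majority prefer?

Juniper

Ballots ranking Juniper above Grove: 2 + 1 + 2 + 1 + 5 = 11.
Ballots ranking Grove above Juniper: 15 − 11 = 4.
Juniper wins the head-to-head 11–4.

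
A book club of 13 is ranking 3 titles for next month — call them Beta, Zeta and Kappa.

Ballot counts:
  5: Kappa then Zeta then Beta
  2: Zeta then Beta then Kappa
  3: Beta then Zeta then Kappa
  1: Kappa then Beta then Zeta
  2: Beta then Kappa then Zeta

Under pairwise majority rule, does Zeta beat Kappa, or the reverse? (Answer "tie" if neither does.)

Kappa

Ballots ranking Zeta above Kappa: 2 + 3 = 5.
Ballots ranking Kappa above Zeta: 13 − 5 = 8.
Kappa wins the head-to-head 8–5.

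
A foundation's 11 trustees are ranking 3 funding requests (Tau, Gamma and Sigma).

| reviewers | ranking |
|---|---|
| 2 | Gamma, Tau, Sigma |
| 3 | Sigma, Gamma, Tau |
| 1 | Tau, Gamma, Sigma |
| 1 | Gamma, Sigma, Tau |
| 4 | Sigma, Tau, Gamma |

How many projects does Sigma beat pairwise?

2

Sigma against each rival (11 reviewers):
Sigma vs Tau: 3+1+4 = 8 for Sigma, 3 for Tau — Sigma by 8–3.
Sigma vs Gamma: 3+4 = 7 for Sigma, 4 for Gamma — Sigma by 7–4.
Sigma beats Tau, Gamma — 2 pairwise wins.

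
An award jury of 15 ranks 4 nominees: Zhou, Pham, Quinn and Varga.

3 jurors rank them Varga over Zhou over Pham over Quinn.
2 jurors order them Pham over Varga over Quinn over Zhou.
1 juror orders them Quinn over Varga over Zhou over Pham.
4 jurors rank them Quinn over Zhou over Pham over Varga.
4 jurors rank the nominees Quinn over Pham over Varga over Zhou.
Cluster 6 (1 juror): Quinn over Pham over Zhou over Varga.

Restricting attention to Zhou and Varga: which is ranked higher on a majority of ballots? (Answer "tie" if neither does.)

Varga

Ballots ranking Zhou above Varga: 4 + 1 = 5.
Ballots ranking Varga above Zhou: 15 − 5 = 10.
Varga wins the head-to-head 10–5.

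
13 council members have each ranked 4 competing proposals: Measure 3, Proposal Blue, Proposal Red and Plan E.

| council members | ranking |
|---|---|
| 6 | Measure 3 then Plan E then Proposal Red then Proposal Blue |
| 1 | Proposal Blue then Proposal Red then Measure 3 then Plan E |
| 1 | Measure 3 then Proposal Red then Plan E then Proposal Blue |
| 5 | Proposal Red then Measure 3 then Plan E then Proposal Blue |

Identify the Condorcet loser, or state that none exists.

Pairwise majorities:
Measure 3 vs Proposal Blue: 6+1+5 = 12 for Measure 3, 1 for Proposal Blue — Measure 3 by 12–1.
Measure 3–Proposal Red: Measure 3 7–6.
Measure 3 vs Plan E: 6+1+1+5 = 13 for Measure 3, 0 for Plan E — Measure 3 by 13–0.
Proposal Blue vs Proposal Red: 1 to 12, Proposal Red.
Proposal Blue vs Plan E: 1 for Proposal Blue, 12 for Plan E — Plan E by 12–1.
Proposal Red vs Plan E: Proposal Red is ranked higher on 1+1+5 = 7 ballots, Plan E on 6. Proposal Red wins 7–6.
Only Proposal Blue has no wins; Proposal Blue is the Condorcet loser.

Proposal Blue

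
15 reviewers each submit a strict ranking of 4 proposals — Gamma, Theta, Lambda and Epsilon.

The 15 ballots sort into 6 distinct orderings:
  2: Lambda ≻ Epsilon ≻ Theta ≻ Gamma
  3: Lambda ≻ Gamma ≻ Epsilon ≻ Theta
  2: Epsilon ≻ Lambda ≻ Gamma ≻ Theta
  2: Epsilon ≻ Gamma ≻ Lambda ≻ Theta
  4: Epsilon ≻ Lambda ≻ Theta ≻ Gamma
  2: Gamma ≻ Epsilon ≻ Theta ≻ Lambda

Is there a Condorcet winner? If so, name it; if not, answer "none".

Pairwise majorities:
Gamma vs Theta: 3+2+2+2 = 9 for Gamma, 6 for Theta — Gamma by 9–6.
Gamma–Lambda: Lambda 11–4.
Gamma vs Epsilon: 3+2 = 5 for Gamma, 10 for Epsilon — Epsilon by 10–5.
Theta vs Lambda: Lambda, 13–2.
Theta vs Epsilon: Epsilon wins 15–0.
Lambda vs Epsilon: Epsilon, 10–5.
Epsilon beats each of Gamma, Theta, Lambda — Epsilon is the Condorcet winner.

Epsilon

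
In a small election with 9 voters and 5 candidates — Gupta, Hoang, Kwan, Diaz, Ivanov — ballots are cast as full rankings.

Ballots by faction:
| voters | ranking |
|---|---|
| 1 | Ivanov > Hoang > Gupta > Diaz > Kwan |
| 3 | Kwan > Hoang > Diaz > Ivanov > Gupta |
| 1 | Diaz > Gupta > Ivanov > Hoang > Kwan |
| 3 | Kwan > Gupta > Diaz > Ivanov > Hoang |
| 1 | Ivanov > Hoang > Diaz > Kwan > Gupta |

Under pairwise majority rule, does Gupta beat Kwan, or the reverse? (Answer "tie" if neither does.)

Kwan

Ballots ranking Gupta above Kwan: 1 + 1 = 2.
Ballots ranking Kwan above Gupta: 9 − 2 = 7.
Kwan wins the head-to-head 7–2.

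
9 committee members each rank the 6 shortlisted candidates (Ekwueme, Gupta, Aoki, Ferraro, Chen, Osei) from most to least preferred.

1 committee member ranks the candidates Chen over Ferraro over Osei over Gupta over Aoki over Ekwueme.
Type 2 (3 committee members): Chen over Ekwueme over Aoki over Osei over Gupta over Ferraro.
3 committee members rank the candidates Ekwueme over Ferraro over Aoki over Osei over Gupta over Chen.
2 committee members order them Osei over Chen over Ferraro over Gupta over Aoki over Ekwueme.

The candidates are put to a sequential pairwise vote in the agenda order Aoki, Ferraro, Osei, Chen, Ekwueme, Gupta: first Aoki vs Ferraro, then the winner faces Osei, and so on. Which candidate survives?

Round 1: Aoki vs Ferraro — 3–6, Ferraro advances.
Round 2: Ferraro vs Osei — 4–5, Osei advances.
Round 3: Osei vs Chen — 5–4, Osei advances.
Round 4: Osei vs Ekwueme — 3–6, Ekwueme advances.
Round 5: Ekwueme vs Gupta — 6–3, Ekwueme advances.
The agenda winner is Ekwueme.

Ekwueme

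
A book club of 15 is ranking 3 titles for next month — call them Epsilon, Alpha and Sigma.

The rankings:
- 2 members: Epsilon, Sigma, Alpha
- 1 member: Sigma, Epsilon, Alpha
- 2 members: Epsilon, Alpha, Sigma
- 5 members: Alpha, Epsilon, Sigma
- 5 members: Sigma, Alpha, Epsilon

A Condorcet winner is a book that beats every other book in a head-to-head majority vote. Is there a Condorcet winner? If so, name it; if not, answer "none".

none

Pairwise majorities:
Epsilon vs Alpha: 5 to 10, Alpha.
Epsilon vs Sigma: Epsilon is ranked higher on 2+2+5 = 9 ballots, Sigma on 6. Epsilon wins 9–6.
Alpha vs Sigma: 2+5 = 7 for Alpha, 8 for Sigma — Sigma by 8–7.
No book is unbeaten: Epsilon loses to Alpha; Alpha loses to Sigma; Sigma loses to Epsilon. In particular Epsilon > Sigma > Alpha > Epsilon is a majority cycle — no Condorcet winner exists.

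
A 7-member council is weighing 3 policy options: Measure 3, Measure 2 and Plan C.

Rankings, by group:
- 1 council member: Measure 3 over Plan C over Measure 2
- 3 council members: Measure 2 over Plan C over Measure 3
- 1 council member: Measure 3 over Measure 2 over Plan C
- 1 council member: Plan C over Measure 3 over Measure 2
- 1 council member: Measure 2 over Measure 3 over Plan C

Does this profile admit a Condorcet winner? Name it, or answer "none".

Measure 2

Check each pair by majority over 7 ballots:
Measure 3 vs Measure 2: 3 to 4, Measure 2.
Measure 3 vs Plan C: 3 to 4, Plan C.
Measure 2 vs Plan C: 5 to 2, Measure 2.
Measure 2 beats each of Measure 3, Plan C — Measure 2 is the Condorcet winner.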